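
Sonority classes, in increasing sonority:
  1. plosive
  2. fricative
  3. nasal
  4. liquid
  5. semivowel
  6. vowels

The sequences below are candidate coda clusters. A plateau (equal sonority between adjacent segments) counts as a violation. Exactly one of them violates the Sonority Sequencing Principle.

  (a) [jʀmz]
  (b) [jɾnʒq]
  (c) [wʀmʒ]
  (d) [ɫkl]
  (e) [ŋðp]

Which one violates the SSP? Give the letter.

(a) [jʀmz]: profile 5-4-3-2 — obeys.
(b) [jɾnʒq]: profile 5-4-3-2-1 — obeys.
(c) [wʀmʒ]: profile 5-4-3-2 — obeys.
(d) [ɫkl]: profile 4-1-4 — violates.
(e) [ŋðp]: profile 3-2-1 — obeys.

d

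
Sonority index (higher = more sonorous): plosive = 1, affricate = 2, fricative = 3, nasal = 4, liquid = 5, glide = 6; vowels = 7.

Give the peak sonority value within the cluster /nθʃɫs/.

5

/n/ — nasal, sonority 4.
/θ/ — fricative, sonority 3.
/ʃ/ — fricative, sonority 3.
/ɫ/ — liquid, sonority 5.
/s/ — fricative, sonority 3.
The maximum is 5.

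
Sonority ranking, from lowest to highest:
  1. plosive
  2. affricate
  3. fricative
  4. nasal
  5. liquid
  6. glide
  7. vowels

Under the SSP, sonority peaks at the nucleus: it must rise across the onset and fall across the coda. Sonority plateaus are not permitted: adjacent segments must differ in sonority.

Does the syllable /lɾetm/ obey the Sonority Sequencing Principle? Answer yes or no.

no

Onset: /l/ is a liquid (sonority 5), /ɾ/ is a liquid (sonority 5); then the nucleus /e/ (sonority 7).
Onset profile 5-5-7 — does not strictly rise throughout.
Coda: /t/ is a plosive (sonority 1), /m/ is a nasal (sonority 4).
Coda profile 7-1-4 — does not strictly fall throughout.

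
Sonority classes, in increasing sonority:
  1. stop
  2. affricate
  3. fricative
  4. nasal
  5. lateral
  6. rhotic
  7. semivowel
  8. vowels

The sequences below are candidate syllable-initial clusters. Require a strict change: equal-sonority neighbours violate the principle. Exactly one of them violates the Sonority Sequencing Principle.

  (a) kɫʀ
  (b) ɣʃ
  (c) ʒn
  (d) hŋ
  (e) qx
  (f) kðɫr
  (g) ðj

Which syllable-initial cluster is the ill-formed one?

(a) sonority 1-5-6: well-formed.
(b) sonority 3-3: ill-formed.
(c) sonority 3-4: well-formed.
(d) sonority 3-4: well-formed.
(e) sonority 1-3: well-formed.
(f) sonority 1-3-5-6: well-formed.
(g) sonority 3-7: well-formed.

b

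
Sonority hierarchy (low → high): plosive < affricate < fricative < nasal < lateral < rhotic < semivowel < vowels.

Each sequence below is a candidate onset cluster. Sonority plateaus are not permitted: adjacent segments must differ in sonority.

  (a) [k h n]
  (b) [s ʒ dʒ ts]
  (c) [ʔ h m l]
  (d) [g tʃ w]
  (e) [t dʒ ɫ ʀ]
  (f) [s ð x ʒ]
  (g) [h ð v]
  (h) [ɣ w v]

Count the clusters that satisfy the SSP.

4

(a) 1-3-4 → obeys
(b) 3-3-2-2 → violates
(c) 1-3-4-5 → obeys
(d) 1-2-7 → obeys
(e) 1-2-5-6 → obeys
(f) 3-3-3-3 → violates
(g) 3-3-3 → violates
(h) 3-7-3 → violates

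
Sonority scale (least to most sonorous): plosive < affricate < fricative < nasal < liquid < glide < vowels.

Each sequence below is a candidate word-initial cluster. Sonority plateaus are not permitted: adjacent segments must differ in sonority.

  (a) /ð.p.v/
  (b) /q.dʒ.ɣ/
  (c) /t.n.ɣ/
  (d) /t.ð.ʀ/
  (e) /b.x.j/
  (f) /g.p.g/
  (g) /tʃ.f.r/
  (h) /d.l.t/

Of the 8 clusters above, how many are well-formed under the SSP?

(a) 3-1-3 → violates
(b) 1-2-3 → obeys
(c) 1-4-3 → violates
(d) 1-3-5 → obeys
(e) 1-3-6 → obeys
(f) 1-1-1 → violates
(g) 2-3-5 → obeys
(h) 1-5-1 → violates

4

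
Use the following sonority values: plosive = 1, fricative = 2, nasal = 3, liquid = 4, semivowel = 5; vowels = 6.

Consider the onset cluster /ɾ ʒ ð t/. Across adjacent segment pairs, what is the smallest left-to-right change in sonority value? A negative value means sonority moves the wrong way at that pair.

/ɾ/: liquid = 4.
/ʒ/: fricative = 2.
/ð/: fricative = 2.
/t/: plosive = 1.
/ɾ/→/ʒ/: change -2.
/ʒ/→/ð/: change +0.
/ð/→/t/: change -1.
Minimum = -2.

-2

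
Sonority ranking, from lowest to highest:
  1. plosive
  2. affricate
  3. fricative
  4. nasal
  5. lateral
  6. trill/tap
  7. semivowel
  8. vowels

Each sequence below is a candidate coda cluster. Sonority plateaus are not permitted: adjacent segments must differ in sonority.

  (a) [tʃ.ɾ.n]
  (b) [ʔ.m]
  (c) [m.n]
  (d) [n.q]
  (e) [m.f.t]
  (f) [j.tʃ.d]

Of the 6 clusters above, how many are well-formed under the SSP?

(a) 2-6-4 → violates
(b) 1-4 → violates
(c) 4-4 → violates
(d) 4-1 → obeys
(e) 4-3-1 → obeys
(f) 7-2-1 → obeys

3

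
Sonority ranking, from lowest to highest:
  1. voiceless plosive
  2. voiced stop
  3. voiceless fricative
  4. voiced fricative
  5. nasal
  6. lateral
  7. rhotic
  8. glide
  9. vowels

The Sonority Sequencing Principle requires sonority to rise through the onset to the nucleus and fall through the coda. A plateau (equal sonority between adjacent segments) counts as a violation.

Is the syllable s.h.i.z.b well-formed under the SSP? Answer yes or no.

Onset: /s/ is a voiceless fricative (sonority 3), /h/ is a voiceless fricative (sonority 3); then the nucleus /i/ (sonority 9).
Onset profile 3-3-9 — does not strictly rise throughout.
Coda: /z/ is a voiced fricative (sonority 4), /b/ is a voiced stop (sonority 2).
Coda profile 9-4-2 — falls from the nucleus.

no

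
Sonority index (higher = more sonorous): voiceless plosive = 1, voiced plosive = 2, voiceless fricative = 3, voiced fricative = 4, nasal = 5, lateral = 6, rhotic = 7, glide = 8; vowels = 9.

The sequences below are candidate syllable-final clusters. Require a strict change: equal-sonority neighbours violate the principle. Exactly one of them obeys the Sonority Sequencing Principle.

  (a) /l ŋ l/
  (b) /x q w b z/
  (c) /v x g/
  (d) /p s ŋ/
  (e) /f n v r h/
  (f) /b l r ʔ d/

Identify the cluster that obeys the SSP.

c

(a) /l ŋ l/: profile 6-5-6 — violates.
(b) /x q w b z/: profile 3-1-8-2-4 — violates.
(c) /v x g/: profile 4-3-2 — obeys.
(d) /p s ŋ/: profile 1-3-5 — violates.
(e) /f n v r h/: profile 3-5-4-7-3 — violates.
(f) /b l r ʔ d/: profile 2-6-7-1-2 — violates.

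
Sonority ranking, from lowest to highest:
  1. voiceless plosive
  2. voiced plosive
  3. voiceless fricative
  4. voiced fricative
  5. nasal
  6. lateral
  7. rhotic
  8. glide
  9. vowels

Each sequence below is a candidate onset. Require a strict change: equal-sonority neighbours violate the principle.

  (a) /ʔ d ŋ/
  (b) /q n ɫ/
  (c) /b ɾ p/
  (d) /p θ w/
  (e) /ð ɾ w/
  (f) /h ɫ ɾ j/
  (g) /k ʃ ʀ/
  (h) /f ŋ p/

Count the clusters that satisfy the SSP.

(a) 1-2-5 → obeys
(b) 1-5-6 → obeys
(c) 2-7-1 → violates
(d) 1-3-8 → obeys
(e) 4-7-8 → obeys
(f) 3-6-7-8 → obeys
(g) 1-3-7 → obeys
(h) 3-5-1 → violates

6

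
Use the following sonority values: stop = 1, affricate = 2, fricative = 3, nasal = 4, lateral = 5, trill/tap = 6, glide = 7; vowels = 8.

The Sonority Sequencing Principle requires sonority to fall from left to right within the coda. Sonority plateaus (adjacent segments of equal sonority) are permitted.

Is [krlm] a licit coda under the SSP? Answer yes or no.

no

/k/ — stop, sonority 1.
/r/ — trill/tap, sonority 6.
/l/ — lateral, sonority 5.
/m/ — nasal, sonority 4.
The profile is 1-6-5-4. Between /k/ (1) and /r/ (6) sonority does not fall, so the cluster violates the SSP.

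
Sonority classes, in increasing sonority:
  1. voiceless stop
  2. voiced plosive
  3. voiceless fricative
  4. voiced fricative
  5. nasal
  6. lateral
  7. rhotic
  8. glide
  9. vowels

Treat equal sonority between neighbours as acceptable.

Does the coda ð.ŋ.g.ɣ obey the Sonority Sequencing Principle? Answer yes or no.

no

/ð/ is a voiced fricative (sonority 4).
/ŋ/ is a nasal (sonority 5).
/g/ is a voiced plosive (sonority 2).
/ɣ/ is a voiced fricative (sonority 4).
The profile is 4-5-2-4. Between /ð/ (4) and /ŋ/ (5) sonority does not fall, so the cluster violates the SSP.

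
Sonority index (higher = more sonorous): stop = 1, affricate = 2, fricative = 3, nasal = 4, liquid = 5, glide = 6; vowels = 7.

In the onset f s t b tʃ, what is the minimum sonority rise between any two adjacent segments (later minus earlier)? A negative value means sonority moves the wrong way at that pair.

-2

/f/ is a fricative (sonority 3).
/s/ is a fricative (sonority 3).
/t/ is a stop (sonority 1).
/b/ is a stop (sonority 1).
/tʃ/ is an affricate (sonority 2).
/f/→/s/: change +0.
/s/→/t/: change -2.
/t/→/b/: change +0.
/b/→/tʃ/: change +1.
Minimum = -2.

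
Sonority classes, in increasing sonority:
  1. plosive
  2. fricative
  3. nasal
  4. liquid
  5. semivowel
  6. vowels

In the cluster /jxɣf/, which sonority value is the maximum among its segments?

/j/: semivowel = 5.
/x/: fricative = 2.
/ɣ/: fricative = 2.
/f/: fricative = 2.
The maximum is 5.

5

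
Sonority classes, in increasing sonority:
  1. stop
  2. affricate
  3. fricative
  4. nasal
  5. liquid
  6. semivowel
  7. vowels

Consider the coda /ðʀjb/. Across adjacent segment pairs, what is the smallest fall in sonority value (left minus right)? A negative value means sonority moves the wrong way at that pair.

-2

/ð/ is a fricative (sonority 3).
/ʀ/ is a liquid (sonority 5).
/j/ is a semivowel (sonority 6).
/b/ is a stop (sonority 1).
/ð/→/ʀ/: change -2.
/ʀ/→/j/: change -1.
/j/→/b/: change +5.
Minimum = -2.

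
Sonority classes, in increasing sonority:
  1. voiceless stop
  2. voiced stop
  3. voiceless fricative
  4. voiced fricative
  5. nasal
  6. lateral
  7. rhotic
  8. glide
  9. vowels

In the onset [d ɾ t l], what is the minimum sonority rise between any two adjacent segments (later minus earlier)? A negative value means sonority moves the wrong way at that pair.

/d/ is a voiced stop (sonority 2).
/ɾ/ is a rhotic (sonority 7).
/t/ is a voiceless stop (sonority 1).
/l/ is a lateral (sonority 6).
/d/→/ɾ/: change +5.
/ɾ/→/t/: change -6.
/t/→/l/: change +5.
Minimum = -6.

-6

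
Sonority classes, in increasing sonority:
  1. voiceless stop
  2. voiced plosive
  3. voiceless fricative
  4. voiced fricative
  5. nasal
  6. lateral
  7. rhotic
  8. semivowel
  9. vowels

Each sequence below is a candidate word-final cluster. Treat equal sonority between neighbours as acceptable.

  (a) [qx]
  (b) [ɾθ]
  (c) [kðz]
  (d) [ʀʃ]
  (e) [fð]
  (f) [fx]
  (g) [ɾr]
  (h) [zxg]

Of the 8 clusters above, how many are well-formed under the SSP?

5

(a) [qx]: profile 1-3 — violates.
(b) [ɾθ]: profile 7-3 — obeys.
(c) [kðz]: profile 1-4-4 — violates.
(d) [ʀʃ]: profile 7-3 — obeys.
(e) [fð]: profile 3-4 — violates.
(f) [fx]: profile 3-3 — obeys.
(g) [ɾr]: profile 7-7 — obeys.
(h) [zxg]: profile 4-3-2 — obeys.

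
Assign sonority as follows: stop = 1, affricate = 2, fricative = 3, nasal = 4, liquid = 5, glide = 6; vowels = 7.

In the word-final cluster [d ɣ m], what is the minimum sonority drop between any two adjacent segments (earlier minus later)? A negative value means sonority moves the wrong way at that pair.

/d/: stop = 1.
/ɣ/: fricative = 3.
/m/: nasal = 4.
/d/→/ɣ/: change -2.
/ɣ/→/m/: change -1.
Minimum = -2.

-2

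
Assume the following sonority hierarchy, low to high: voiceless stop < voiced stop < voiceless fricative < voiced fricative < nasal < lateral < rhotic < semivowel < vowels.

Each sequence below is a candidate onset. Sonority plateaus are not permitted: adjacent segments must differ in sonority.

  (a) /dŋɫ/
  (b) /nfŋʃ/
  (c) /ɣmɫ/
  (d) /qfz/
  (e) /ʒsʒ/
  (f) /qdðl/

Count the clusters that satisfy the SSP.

(a) sonority 2-5-6: well-formed.
(b) sonority 5-3-5-3: ill-formed.
(c) sonority 4-5-6: well-formed.
(d) sonority 1-3-4: well-formed.
(e) sonority 4-3-4: ill-formed.
(f) sonority 1-2-4-6: well-formed.

4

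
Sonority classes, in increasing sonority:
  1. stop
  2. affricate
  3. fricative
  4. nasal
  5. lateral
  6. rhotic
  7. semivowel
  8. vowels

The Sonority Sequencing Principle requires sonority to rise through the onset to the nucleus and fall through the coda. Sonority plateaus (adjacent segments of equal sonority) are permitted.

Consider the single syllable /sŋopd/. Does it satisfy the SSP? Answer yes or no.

Onset: /s/ is a fricative (sonority 3), /ŋ/ is a nasal (sonority 4); then the nucleus /o/ (sonority 8).
Onset profile 3-4-8 — rises to the nucleus.
Coda: /p/ is a stop (sonority 1), /d/ is a stop (sonority 1).
Coda profile 8-1-1 — falls from the nucleus.

yes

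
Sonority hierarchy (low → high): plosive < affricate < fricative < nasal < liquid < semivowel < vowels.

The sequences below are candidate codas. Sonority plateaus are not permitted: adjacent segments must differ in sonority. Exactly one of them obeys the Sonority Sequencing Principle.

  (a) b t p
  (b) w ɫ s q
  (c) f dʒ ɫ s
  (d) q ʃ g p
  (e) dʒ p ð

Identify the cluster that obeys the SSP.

(a) sonority 1-1-1: ill-formed.
(b) sonority 6-5-3-1: well-formed.
(c) sonority 3-2-5-3: ill-formed.
(d) sonority 1-3-1-1: ill-formed.
(e) sonority 2-1-3: ill-formed.

b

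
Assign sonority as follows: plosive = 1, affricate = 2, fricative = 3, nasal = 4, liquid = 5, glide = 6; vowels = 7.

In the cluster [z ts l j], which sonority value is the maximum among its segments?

/z/ is a fricative (sonority 3).
/ts/ is an affricate (sonority 2).
/l/ is a liquid (sonority 5).
/j/ is a glide (sonority 6).
The maximum is 6.

6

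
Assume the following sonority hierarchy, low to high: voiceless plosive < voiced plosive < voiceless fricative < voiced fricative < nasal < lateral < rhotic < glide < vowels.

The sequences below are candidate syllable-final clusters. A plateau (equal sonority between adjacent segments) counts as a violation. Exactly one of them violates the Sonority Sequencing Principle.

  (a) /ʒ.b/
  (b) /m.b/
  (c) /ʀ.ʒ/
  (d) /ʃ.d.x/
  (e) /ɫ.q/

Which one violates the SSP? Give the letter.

(a) /ʒ.b/: profile 4-2 — obeys.
(b) /m.b/: profile 5-2 — obeys.
(c) /ʀ.ʒ/: profile 7-4 — obeys.
(d) /ʃ.d.x/: profile 3-2-3 — violates.
(e) /ɫ.q/: profile 6-1 — obeys.

d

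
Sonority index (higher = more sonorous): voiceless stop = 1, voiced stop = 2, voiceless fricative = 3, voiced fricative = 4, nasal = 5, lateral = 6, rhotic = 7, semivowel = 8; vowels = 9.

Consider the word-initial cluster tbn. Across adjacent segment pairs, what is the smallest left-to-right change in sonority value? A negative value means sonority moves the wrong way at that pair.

1

/t/: voiceless stop = 1.
/b/: voiced stop = 2.
/n/: nasal = 5.
/t/→/b/: change +1.
/b/→/n/: change +3.
Minimum = 1.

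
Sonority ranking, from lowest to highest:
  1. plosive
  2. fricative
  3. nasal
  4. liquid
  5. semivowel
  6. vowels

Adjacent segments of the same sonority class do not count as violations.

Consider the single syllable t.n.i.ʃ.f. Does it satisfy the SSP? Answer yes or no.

Onset: /t/ is a plosive (sonority 1), /n/ is a nasal (sonority 3); then the nucleus /i/ (sonority 6).
Onset profile 1-3-6 — rises to the nucleus.
Coda: /ʃ/ is a fricative (sonority 2), /f/ is a fricative (sonority 2).
Coda profile 6-2-2 — falls from the nucleus.

yes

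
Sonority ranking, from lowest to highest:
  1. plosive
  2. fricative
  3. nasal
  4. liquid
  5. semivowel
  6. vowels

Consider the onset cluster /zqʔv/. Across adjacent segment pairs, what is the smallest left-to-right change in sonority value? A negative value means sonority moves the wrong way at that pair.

-1

/z/: fricative = 2.
/q/: plosive = 1.
/ʔ/: plosive = 1.
/v/: fricative = 2.
/z/→/q/: change -1.
/q/→/ʔ/: change +0.
/ʔ/→/v/: change +1.
Minimum = -1.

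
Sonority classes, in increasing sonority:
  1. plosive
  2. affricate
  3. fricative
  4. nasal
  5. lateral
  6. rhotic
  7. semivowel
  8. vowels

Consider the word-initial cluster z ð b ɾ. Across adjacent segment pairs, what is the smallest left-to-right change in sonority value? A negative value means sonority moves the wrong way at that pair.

-2

/z/: fricative = 3.
/ð/: fricative = 3.
/b/: plosive = 1.
/ɾ/: rhotic = 6.
/z/→/ð/: change +0.
/ð/→/b/: change -2.
/b/→/ɾ/: change +5.
Minimum = -2.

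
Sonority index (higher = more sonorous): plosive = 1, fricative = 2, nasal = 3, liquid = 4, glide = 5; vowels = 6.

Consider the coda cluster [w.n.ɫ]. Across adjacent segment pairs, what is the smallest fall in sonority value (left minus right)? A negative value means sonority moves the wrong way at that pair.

-1

/w/: glide = 5.
/n/: nasal = 3.
/ɫ/: liquid = 4.
/w/→/n/: change +2.
/n/→/ɫ/: change -1.
Minimum = -1.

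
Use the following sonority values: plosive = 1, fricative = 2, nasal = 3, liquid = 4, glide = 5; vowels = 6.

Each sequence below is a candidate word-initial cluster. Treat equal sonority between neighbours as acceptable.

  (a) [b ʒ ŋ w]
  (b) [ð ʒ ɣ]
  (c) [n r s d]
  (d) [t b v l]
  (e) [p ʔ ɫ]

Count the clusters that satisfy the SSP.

4

(a) [b ʒ ŋ w]: profile 1-2-3-5 — obeys.
(b) [ð ʒ ɣ]: profile 2-2-2 — obeys.
(c) [n r s d]: profile 3-4-2-1 — violates.
(d) [t b v l]: profile 1-1-2-4 — obeys.
(e) [p ʔ ɫ]: profile 1-1-4 — obeys.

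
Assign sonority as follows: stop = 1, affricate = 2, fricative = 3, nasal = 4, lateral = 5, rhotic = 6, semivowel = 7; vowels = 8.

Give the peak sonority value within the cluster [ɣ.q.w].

/ɣ/ is a fricative (sonority 3).
/q/ is a stop (sonority 1).
/w/ is a semivowel (sonority 7).
The maximum is 7.

7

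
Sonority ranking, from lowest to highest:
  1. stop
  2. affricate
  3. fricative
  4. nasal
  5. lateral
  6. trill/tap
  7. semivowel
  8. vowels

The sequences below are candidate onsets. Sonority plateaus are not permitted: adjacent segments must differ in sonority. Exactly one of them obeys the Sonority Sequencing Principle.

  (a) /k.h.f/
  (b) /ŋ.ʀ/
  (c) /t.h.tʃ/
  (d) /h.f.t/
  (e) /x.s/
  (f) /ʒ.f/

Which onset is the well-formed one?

(a) sonority 1-3-3: ill-formed.
(b) sonority 4-6: well-formed.
(c) sonority 1-3-2: ill-formed.
(d) sonority 3-3-1: ill-formed.
(e) sonority 3-3: ill-formed.
(f) sonority 3-3: ill-formed.

b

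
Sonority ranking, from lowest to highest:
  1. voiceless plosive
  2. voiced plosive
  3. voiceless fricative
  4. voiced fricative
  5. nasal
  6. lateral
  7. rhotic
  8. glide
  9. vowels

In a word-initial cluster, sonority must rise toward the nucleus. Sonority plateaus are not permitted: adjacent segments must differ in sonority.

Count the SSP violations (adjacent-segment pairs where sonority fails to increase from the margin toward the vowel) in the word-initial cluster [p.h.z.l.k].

1

/p/: voiceless plosive = 1.
/h/: voiceless fricative = 3.
/z/: voiced fricative = 4.
/l/: lateral = 6.
/k/: voiceless plosive = 1.
/p/→/h/: 1→3 (rises) — ok.
/h/→/z/: 3→4 (rises) — ok.
/z/→/l/: 4→6 (rises) — ok.
/l/→/k/: 6→1 (does not rise) — violation.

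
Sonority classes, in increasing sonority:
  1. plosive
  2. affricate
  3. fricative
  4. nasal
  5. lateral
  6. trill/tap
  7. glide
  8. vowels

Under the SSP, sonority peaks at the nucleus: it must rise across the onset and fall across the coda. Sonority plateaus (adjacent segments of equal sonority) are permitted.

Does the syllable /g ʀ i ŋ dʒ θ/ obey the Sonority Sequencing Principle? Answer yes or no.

Onset: /g/ is a plosive (sonority 1), /ʀ/ is a trill/tap (sonority 6); then the nucleus /i/ (sonority 8).
Onset profile 1-6-8 — rises to the nucleus.
Coda: /ŋ/ is a nasal (sonority 4), /dʒ/ is an affricate (sonority 2), /θ/ is a fricative (sonority 3).
Coda profile 8-4-2-3 — does not fall throughout.

no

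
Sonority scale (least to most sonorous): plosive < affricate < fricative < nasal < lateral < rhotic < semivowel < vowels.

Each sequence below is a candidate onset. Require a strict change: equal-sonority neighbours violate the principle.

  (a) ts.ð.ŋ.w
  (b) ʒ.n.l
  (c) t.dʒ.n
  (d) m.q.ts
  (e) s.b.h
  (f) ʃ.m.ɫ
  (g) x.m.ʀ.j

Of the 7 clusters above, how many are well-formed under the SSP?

(a) ts.ð.ŋ.w: profile 2-3-4-7 — obeys.
(b) ʒ.n.l: profile 3-4-5 — obeys.
(c) t.dʒ.n: profile 1-2-4 — obeys.
(d) m.q.ts: profile 4-1-2 — violates.
(e) s.b.h: profile 3-1-3 — violates.
(f) ʃ.m.ɫ: profile 3-4-5 — obeys.
(g) x.m.ʀ.j: profile 3-4-6-7 — obeys.

5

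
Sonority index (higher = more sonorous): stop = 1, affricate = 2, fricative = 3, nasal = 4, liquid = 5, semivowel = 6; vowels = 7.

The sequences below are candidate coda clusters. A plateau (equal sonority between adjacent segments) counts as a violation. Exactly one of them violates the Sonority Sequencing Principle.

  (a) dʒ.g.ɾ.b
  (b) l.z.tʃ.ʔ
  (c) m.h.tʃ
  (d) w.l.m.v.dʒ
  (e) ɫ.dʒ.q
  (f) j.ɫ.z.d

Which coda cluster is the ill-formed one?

(a) 2-1-5-1 → violates
(b) 5-3-2-1 → obeys
(c) 4-3-2 → obeys
(d) 6-5-4-3-2 → obeys
(e) 5-2-1 → obeys
(f) 6-5-3-1 → obeys

a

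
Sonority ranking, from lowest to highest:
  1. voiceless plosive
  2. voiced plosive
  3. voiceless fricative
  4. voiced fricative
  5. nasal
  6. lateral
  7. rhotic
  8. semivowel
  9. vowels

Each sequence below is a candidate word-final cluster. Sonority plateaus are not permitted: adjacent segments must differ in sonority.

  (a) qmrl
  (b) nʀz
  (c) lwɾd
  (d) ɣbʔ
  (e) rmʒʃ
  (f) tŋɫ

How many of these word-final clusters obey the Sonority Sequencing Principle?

2

(a) qmrl: profile 1-5-7-6 — violates.
(b) nʀz: profile 5-7-4 — violates.
(c) lwɾd: profile 6-8-7-2 — violates.
(d) ɣbʔ: profile 4-2-1 — obeys.
(e) rmʒʃ: profile 7-5-4-3 — obeys.
(f) tŋɫ: profile 1-5-6 — violates.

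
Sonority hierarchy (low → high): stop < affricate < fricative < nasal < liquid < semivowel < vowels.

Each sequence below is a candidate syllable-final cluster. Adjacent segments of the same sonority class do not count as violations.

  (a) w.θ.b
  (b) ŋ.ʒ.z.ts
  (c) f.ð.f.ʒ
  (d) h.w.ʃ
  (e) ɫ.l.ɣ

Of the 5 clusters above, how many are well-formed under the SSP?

4

(a) sonority 6-3-1: well-formed.
(b) sonority 4-3-3-2: well-formed.
(c) sonority 3-3-3-3: well-formed.
(d) sonority 3-6-3: ill-formed.
(e) sonority 5-5-3: well-formed.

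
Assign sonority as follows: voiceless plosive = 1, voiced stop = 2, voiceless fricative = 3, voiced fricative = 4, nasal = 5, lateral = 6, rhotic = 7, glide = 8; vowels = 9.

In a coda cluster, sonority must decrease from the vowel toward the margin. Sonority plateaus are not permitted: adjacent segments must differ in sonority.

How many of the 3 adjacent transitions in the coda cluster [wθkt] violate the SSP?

/w/ — glide, sonority 8.
/θ/ — voiceless fricative, sonority 3.
/k/ — voiceless plosive, sonority 1.
/t/ — voiceless plosive, sonority 1.
/w/→/θ/: 8→3 (falls) — ok.
/θ/→/k/: 3→1 (falls) — ok.
/k/→/t/: 1→1 (plateau) — violation.

1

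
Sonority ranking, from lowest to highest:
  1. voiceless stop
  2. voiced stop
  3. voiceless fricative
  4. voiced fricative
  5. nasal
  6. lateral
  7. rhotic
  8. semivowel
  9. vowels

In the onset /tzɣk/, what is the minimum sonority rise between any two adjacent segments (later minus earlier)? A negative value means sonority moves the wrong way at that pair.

/t/ is a voiceless stop (sonority 1).
/z/ is a voiced fricative (sonority 4).
/ɣ/ is a voiced fricative (sonority 4).
/k/ is a voiceless stop (sonority 1).
/t/→/z/: change +3.
/z/→/ɣ/: change +0.
/ɣ/→/k/: change -3.
Minimum = -3.

-3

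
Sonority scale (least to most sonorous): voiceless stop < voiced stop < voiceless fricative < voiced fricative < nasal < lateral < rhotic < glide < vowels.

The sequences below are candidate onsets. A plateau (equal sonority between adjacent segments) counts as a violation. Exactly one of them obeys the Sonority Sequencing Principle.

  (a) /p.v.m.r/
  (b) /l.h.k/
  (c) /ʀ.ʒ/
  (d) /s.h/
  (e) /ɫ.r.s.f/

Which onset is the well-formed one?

a

(a) sonority 1-4-5-7: well-formed.
(b) sonority 6-3-1: ill-formed.
(c) sonority 7-4: ill-formed.
(d) sonority 3-3: ill-formed.
(e) sonority 6-7-3-3: ill-formed.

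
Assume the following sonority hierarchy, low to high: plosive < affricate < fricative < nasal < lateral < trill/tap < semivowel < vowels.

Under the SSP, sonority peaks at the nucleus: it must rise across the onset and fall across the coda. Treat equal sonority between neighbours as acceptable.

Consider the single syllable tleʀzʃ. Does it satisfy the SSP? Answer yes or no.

Onset: /t/ is a plosive (sonority 1), /l/ is a lateral (sonority 5); then the nucleus /e/ (sonority 8).
Onset profile 1-5-8 — rises to the nucleus.
Coda: /ʀ/ is a trill/tap (sonority 6), /z/ is a fricative (sonority 3), /ʃ/ is a fricative (sonority 3).
Coda profile 8-6-3-3 — falls from the nucleus.

yes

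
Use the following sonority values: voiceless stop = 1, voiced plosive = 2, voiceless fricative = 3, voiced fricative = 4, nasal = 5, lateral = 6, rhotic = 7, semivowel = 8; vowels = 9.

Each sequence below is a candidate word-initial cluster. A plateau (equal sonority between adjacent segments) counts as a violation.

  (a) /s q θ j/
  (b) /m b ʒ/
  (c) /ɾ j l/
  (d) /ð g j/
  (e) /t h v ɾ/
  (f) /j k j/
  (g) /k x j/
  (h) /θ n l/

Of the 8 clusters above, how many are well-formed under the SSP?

(a) /s q θ j/: profile 3-1-3-8 — violates.
(b) /m b ʒ/: profile 5-2-4 — violates.
(c) /ɾ j l/: profile 7-8-6 — violates.
(d) /ð g j/: profile 4-2-8 — violates.
(e) /t h v ɾ/: profile 1-3-4-7 — obeys.
(f) /j k j/: profile 8-1-8 — violates.
(g) /k x j/: profile 1-3-8 — obeys.
(h) /θ n l/: profile 3-5-6 — obeys.

3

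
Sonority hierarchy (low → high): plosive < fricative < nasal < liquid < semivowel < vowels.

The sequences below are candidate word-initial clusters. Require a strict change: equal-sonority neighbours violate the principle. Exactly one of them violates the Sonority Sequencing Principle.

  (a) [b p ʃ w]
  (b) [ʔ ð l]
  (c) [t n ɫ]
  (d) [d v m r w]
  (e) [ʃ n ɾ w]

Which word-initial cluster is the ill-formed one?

(a) [b p ʃ w]: profile 1-1-2-5 — violates.
(b) [ʔ ð l]: profile 1-2-4 — obeys.
(c) [t n ɫ]: profile 1-3-4 — obeys.
(d) [d v m r w]: profile 1-2-3-4-5 — obeys.
(e) [ʃ n ɾ w]: profile 2-3-4-5 — obeys.

a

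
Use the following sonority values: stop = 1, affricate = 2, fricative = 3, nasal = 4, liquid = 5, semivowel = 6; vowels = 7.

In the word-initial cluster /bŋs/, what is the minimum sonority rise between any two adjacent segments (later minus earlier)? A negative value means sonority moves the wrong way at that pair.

/b/ — stop, sonority 1.
/ŋ/ — nasal, sonority 4.
/s/ — fricative, sonority 3.
/b/→/ŋ/: change +3.
/ŋ/→/s/: change -1.
Minimum = -1.

-1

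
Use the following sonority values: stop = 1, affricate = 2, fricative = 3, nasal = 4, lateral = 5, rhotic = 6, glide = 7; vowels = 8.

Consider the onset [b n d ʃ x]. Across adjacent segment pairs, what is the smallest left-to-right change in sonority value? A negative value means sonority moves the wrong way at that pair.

-3

/b/ — stop, sonority 1.
/n/ — nasal, sonority 4.
/d/ — stop, sonority 1.
/ʃ/ — fricative, sonority 3.
/x/ — fricative, sonority 3.
/b/→/n/: change +3.
/n/→/d/: change -3.
/d/→/ʃ/: change +2.
/ʃ/→/x/: change +0.
Minimum = -3.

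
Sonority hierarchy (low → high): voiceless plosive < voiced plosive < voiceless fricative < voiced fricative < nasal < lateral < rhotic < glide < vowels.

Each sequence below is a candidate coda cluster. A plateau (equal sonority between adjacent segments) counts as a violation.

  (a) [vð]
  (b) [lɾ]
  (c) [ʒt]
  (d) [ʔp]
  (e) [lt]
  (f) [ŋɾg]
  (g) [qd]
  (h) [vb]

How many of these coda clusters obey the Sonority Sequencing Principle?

(a) [vð]: profile 4-4 — violates.
(b) [lɾ]: profile 6-7 — violates.
(c) [ʒt]: profile 4-1 — obeys.
(d) [ʔp]: profile 1-1 — violates.
(e) [lt]: profile 6-1 — obeys.
(f) [ŋɾg]: profile 5-7-2 — violates.
(g) [qd]: profile 1-2 — violates.
(h) [vb]: profile 4-2 — obeys.

3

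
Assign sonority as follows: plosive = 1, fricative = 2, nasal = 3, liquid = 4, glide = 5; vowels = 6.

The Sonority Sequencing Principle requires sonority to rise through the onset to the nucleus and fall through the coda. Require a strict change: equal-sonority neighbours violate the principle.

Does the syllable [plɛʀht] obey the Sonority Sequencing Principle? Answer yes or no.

Onset: /p/ is a plosive (sonority 1), /l/ is a liquid (sonority 4); then the nucleus /ɛ/ (sonority 6).
Onset profile 1-4-6 — rises to the nucleus.
Coda: /ʀ/ is a liquid (sonority 4), /h/ is a fricative (sonority 2), /t/ is a plosive (sonority 1).
Coda profile 6-4-2-1 — falls from the nucleus.

yes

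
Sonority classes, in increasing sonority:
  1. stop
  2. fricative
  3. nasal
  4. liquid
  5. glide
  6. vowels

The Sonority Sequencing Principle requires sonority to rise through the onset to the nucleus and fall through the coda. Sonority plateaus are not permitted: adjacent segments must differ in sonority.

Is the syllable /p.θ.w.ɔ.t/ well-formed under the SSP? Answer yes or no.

yes

Onset: /p/ is a stop (sonority 1), /θ/ is a fricative (sonority 2), /w/ is a glide (sonority 5); then the nucleus /ɔ/ (sonority 6).
Onset profile 1-2-5-6 — rises to the nucleus.
Coda: /t/ is a stop (sonority 1).
Coda profile 6-1 — falls from the nucleus.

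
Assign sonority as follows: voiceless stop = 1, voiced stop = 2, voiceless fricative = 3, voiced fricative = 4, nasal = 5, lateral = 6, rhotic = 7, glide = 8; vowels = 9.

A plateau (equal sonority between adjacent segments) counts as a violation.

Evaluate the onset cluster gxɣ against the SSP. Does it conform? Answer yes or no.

yes

/g/ — voiced stop, sonority 2.
/x/ — voiceless fricative, sonority 3.
/ɣ/ — voiced fricative, sonority 4.
The profile 2-3-4 strictly rises, so the onset cluster satisfies the SSP.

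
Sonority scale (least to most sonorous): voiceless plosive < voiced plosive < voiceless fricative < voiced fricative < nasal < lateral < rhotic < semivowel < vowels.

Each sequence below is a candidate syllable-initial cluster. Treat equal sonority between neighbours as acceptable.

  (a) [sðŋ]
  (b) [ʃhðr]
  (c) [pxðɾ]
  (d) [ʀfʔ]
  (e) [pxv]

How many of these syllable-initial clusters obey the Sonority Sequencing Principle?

(a) sonority 3-4-5: well-formed.
(b) sonority 3-3-4-7: well-formed.
(c) sonority 1-3-4-7: well-formed.
(d) sonority 7-3-1: ill-formed.
(e) sonority 1-3-4: well-formed.

4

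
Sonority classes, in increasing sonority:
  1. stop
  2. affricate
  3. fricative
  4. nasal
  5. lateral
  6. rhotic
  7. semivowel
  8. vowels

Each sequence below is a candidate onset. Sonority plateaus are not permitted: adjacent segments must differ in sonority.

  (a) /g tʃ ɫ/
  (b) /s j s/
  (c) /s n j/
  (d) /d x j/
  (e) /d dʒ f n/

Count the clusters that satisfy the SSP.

(a) sonority 1-2-5: well-formed.
(b) sonority 3-7-3: ill-formed.
(c) sonority 3-4-7: well-formed.
(d) sonority 1-3-7: well-formed.
(e) sonority 1-2-3-4: well-formed.

4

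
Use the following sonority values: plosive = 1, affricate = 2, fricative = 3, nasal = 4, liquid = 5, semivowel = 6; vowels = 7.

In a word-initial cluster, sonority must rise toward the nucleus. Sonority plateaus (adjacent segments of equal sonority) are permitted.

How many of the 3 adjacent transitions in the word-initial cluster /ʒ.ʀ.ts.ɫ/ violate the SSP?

/ʒ/ — fricative, sonority 3.
/ʀ/ — liquid, sonority 5.
/ts/ — affricate, sonority 2.
/ɫ/ — liquid, sonority 5.
/ʒ/→/ʀ/: 3→5 (rises) — ok.
/ʀ/→/ts/: 5→2 (does not rise) — violation.
/ts/→/ɫ/: 2→5 (rises) — ok.

1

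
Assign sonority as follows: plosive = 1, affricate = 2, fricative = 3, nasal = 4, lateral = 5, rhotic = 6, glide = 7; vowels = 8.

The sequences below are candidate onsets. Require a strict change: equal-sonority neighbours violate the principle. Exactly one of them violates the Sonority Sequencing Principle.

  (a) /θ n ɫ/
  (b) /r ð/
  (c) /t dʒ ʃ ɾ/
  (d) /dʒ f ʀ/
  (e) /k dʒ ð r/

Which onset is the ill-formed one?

b

(a) 3-4-5 → obeys
(b) 6-3 → violates
(c) 1-2-3-6 → obeys
(d) 2-3-6 → obeys
(e) 1-2-3-6 → obeys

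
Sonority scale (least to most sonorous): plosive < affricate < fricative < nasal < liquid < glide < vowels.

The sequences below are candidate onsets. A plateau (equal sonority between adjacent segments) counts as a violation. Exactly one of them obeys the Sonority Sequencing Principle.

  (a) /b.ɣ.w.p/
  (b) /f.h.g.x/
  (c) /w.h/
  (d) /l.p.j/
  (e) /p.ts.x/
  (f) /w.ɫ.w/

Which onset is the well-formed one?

(a) /b.ɣ.w.p/: profile 1-3-6-1 — violates.
(b) /f.h.g.x/: profile 3-3-1-3 — violates.
(c) /w.h/: profile 6-3 — violates.
(d) /l.p.j/: profile 5-1-6 — violates.
(e) /p.ts.x/: profile 1-2-3 — obeys.
(f) /w.ɫ.w/: profile 6-5-6 — violates.

e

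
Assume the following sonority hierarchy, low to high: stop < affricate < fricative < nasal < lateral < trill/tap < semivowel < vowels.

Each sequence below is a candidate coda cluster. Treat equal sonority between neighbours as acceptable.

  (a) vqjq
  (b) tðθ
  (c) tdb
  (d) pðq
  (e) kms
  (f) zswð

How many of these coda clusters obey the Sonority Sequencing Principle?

1

(a) sonority 3-1-7-1: ill-formed.
(b) sonority 1-3-3: ill-formed.
(c) sonority 1-1-1: well-formed.
(d) sonority 1-3-1: ill-formed.
(e) sonority 1-4-3: ill-formed.
(f) sonority 3-3-7-3: ill-formed.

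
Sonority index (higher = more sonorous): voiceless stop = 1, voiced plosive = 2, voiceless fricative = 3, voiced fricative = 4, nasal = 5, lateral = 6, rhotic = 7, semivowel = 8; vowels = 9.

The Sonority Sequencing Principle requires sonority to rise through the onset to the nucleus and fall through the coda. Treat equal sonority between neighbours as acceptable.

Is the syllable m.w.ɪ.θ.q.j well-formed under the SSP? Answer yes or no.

Onset: /m/ is a nasal (sonority 5), /w/ is a semivowel (sonority 8); then the nucleus /ɪ/ (sonority 9).
Onset profile 5-8-9 — rises to the nucleus.
Coda: /θ/ is a voiceless fricative (sonority 3), /q/ is a voiceless stop (sonority 1), /j/ is a semivowel (sonority 8).
Coda profile 9-3-1-8 — does not fall throughout.

no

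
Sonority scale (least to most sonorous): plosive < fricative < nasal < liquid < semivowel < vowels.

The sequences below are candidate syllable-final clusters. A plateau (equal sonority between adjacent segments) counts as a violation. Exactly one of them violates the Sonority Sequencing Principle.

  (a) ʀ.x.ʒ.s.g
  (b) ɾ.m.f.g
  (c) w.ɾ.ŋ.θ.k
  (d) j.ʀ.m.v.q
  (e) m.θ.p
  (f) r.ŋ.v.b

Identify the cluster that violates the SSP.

a

(a) sonority 4-2-2-2-1: ill-formed.
(b) sonority 4-3-2-1: well-formed.
(c) sonority 5-4-3-2-1: well-formed.
(d) sonority 5-4-3-2-1: well-formed.
(e) sonority 3-2-1: well-formed.
(f) sonority 4-3-2-1: well-formed.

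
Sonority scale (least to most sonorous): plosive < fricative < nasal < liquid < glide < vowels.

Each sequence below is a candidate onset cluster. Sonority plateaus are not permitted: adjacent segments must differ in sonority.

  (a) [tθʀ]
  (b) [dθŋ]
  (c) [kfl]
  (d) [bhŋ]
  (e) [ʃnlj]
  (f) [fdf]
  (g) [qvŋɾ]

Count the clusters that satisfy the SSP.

(a) [tθʀ]: profile 1-2-4 — obeys.
(b) [dθŋ]: profile 1-2-3 — obeys.
(c) [kfl]: profile 1-2-4 — obeys.
(d) [bhŋ]: profile 1-2-3 — obeys.
(e) [ʃnlj]: profile 2-3-4-5 — obeys.
(f) [fdf]: profile 2-1-2 — violates.
(g) [qvŋɾ]: profile 1-2-3-4 — obeys.

6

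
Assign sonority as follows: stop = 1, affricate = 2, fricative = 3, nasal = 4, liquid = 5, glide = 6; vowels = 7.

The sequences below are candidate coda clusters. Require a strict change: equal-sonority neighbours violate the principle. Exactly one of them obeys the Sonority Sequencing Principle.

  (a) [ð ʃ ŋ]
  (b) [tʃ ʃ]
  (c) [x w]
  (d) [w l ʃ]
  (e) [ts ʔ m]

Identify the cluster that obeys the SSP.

d

(a) sonority 3-3-4: ill-formed.
(b) sonority 2-3: ill-formed.
(c) sonority 3-6: ill-formed.
(d) sonority 6-5-3: well-formed.
(e) sonority 2-1-4: ill-formed.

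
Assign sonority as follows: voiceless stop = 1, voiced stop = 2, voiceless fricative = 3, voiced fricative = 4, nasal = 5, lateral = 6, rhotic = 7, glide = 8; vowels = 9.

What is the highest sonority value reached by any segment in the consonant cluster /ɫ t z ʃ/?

/ɫ/ — lateral, sonority 6.
/t/ — voiceless stop, sonority 1.
/z/ — voiced fricative, sonority 4.
/ʃ/ — voiceless fricative, sonority 3.
The maximum is 6.

6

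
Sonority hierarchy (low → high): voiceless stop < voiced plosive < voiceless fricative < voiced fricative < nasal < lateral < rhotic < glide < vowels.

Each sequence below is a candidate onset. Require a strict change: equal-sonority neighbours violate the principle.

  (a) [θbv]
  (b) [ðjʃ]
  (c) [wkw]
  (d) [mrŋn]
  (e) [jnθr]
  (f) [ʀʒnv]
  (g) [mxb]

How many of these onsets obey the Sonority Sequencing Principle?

0

(a) 3-2-4 → violates
(b) 4-8-3 → violates
(c) 8-1-8 → violates
(d) 5-7-5-5 → violates
(e) 8-5-3-7 → violates
(f) 7-4-5-4 → violates
(g) 5-3-2 → violates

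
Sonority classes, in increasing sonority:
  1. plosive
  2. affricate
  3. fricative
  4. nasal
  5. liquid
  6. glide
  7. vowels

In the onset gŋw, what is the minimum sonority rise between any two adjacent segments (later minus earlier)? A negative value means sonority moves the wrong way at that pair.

/g/: plosive = 1.
/ŋ/: nasal = 4.
/w/: glide = 6.
/g/→/ŋ/: change +3.
/ŋ/→/w/: change +2.
Minimum = 2.

2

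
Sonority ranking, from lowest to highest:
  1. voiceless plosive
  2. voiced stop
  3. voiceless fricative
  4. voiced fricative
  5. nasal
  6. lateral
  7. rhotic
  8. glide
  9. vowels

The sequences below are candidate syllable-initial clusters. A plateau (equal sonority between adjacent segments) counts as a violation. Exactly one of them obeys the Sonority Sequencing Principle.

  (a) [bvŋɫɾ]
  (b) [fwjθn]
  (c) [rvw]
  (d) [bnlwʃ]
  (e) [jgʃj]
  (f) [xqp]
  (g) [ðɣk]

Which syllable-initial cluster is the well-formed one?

a

(a) 2-4-5-6-7 → obeys
(b) 3-8-8-3-5 → violates
(c) 7-4-8 → violates
(d) 2-5-6-8-3 → violates
(e) 8-2-3-8 → violates
(f) 3-1-1 → violates
(g) 4-4-1 → violates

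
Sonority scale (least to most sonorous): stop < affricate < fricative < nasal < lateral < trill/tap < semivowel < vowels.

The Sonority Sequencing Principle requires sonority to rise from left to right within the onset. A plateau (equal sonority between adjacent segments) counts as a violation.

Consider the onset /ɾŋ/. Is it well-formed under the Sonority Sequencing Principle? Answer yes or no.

/ɾ/ is a trill/tap (sonority 6).
/ŋ/ is a nasal (sonority 4).
The profile is 6-4. Between /ɾ/ (6) and /ŋ/ (4) sonority does not rise, so the cluster violates the SSP.

no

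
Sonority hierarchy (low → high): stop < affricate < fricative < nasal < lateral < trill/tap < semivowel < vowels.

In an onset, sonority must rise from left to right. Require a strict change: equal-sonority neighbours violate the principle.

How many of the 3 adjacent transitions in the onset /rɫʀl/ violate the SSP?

/r/: trill/tap = 6.
/ɫ/: lateral = 5.
/ʀ/: trill/tap = 6.
/l/: lateral = 5.
/r/→/ɫ/: 6→5 (does not rise) — violation.
/ɫ/→/ʀ/: 5→6 (rises) — ok.
/ʀ/→/l/: 6→5 (does not rise) — violation.

2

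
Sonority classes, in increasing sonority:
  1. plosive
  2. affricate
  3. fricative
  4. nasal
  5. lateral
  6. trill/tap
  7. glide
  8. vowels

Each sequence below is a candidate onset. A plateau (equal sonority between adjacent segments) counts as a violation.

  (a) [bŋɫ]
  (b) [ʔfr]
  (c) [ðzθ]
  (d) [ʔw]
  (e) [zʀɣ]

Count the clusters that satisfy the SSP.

3

(a) sonority 1-4-5: well-formed.
(b) sonority 1-3-6: well-formed.
(c) sonority 3-3-3: ill-formed.
(d) sonority 1-7: well-formed.
(e) sonority 3-6-3: ill-formed.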